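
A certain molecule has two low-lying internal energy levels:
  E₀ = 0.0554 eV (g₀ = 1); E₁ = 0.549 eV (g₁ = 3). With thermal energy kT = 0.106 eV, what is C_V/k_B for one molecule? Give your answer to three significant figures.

0.584

Eᵢ/kT = 0.52264, 5.1792.
Z = Σ gᵢe^(−Eᵢ/kT) = 1·e^(−0.52264) + 3·e^(−5.1792) = 0.59295 + 0.016898 = 0.60985.
⟨E⟩ = 0.069077 eV, ⟨E²⟩ = 0.011335 eV².
C_V/k_B = (⟨E²⟩ − ⟨E⟩²)/(kT)² = (0.011335 − 0.0047716)/0.011236 = 0.584.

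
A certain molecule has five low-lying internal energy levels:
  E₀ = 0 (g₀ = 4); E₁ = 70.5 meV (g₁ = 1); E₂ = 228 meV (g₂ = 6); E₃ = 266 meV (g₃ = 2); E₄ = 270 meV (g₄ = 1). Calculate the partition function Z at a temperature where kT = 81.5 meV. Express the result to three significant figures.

Eᵢ/kT = 0, 0.86503, 2.7975, 3.2638, 3.3129.
Z = Σ gᵢe^(−Eᵢ/kT) = 4·e^(−0) + 1·e^(−0.86503) + 6·e^(−2.7975) + 2·e^(−3.2638) + 1·e^(−3.3129) = 4.0000 + 0.42104 + 0.36577 + 0.076486 + 0.036410 = 4.8997.

Z = 4.90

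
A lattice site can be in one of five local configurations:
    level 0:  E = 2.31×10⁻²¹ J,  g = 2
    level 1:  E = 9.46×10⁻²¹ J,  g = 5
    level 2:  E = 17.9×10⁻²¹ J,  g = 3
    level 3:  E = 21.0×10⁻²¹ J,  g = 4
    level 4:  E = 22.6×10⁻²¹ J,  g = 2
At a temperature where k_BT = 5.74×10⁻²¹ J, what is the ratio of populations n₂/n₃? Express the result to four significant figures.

1.287

n₂/n₃ = (g₂/g₃) exp[−(E₂−E₃)/kT] = (3/4) × exp(−(-3.1 ×10⁻²¹ J)/(5.74 ×10⁻²¹ J)) = (3/4) × exp(0.540070) = 1.287.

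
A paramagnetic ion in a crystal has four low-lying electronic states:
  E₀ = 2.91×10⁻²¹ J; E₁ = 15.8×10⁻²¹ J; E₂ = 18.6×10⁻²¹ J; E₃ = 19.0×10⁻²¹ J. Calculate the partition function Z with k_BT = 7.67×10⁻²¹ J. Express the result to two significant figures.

Eᵢ/kT = 0.3794, 2.060, 2.425, 2.477.
Z = Σ e^(−Eᵢ/kT) = e^(−0.3794) + e^(−2.060) + e^(−2.425) + e^(−2.477) = 0.6843 + 0.1275 + 0.08848 + 0.08399 = 0.9843.

Z = 0.98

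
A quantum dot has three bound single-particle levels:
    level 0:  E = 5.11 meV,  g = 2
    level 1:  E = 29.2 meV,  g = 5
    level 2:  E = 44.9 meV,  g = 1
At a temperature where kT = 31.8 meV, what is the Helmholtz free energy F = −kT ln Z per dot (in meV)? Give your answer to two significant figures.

-44 meV

Eᵢ/kT = 0.1607, 0.9182, 1.412.
Z = Σ gᵢe^(−Eᵢ/kT) = 2·e^(−0.1607) + 5·e^(−0.9182) + 1·e^(−1.412) = 1.703 + 1.996 + 0.2437 = 3.943.
F = −kT ln Z = −31.8 × ln(3.943) = −31.8 × 1.372 = -44 meV.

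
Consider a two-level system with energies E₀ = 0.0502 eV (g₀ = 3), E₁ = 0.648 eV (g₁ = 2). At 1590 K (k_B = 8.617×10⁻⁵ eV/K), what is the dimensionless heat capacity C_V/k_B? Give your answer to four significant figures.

0.1590

k_BT = 8.617×10⁻⁵ × 1590 K = 0.137010 eV.
Eᵢ/kT = 0.366397, 4.72958.
Z = Σ gᵢe^(−Eᵢ/kT) = 3·e^(−0.366397) + 2·e^(−4.72958) = 2.07968 + 0.0176604 = 2.09734.
⟨E⟩ = 0.0552337 eV, ⟨E²⟩ = 0.00603457 eV².
C_V/k_B = (⟨E²⟩ − ⟨E⟩²)/(kT)² = (0.00603457 − 0.00305076)/0.0187717 = 0.1590.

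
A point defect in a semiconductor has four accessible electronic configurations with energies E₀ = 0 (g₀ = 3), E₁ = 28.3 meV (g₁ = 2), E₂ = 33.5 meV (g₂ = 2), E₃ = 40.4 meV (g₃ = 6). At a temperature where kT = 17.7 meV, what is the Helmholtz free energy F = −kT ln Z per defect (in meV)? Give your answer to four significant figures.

Eᵢ/kT = 0, 1.59887, 1.89266, 2.28249.
Z = Σ gᵢe^(−Eᵢ/kT) = 3·e^(−0) + 2·e^(−1.59887) + 2·e^(−1.89266) + 6·e^(−2.28249) = 3.00000 + 0.404250 + 0.301341 + 0.612179 = 4.31777.
F = −kT ln Z = −17.7 × ln(4.31777) = −17.7 × 1.46274 = -25.89 meV.

-25.89 meV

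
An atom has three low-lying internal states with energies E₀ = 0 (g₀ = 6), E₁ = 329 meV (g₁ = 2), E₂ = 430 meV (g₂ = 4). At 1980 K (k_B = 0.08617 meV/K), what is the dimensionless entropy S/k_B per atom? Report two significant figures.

2.1

k_BT = 0.08617 × 1980 K = 170.6 meV.
Eᵢ/kT = 0, 1.928, 2.521.
Z = Σ gᵢe^(−Eᵢ/kT) = 6·e^(−0) + 2·e^(−1.928) + 4·e^(−2.521) = 6.000 + 0.2909 + 0.3215 = 6.612.
⟨E⟩ = Σ EᵢPᵢ = 35.38 meV.
S/k_B = ln Z + ⟨E⟩/kT = ln(6.612) + 35.38/170.6 = 1.889 + 0.2074 = 2.1.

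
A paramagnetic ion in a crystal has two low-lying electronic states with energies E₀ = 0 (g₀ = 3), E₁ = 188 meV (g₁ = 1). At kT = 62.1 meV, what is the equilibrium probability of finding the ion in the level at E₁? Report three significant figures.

Eᵢ/kT = 0, 3.0274.
Z = Σ gᵢe^(−Eᵢ/kT) = 3·e^(−0) + 1·e^(−3.0274) = 3.0000 + 0.048441 = 3.0484.
P₁ = g₁ e^(−E₁/kT) / Z = 0.048441/3.0484 = 0.0159.

0.0159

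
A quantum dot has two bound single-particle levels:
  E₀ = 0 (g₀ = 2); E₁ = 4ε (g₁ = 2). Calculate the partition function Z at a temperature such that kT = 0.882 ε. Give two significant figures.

Eᵢ/kT = 0, 4.535.
Z = Σ gᵢe^(−Eᵢ/kT) = 2·e^(−0) + 2·e^(−4.535) = 2.000 + 0.02145 = 2.021.

Z = 2.0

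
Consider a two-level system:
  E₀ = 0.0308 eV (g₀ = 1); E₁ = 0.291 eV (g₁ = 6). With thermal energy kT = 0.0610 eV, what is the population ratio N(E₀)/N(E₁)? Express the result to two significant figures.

12

n₀/n₁ = (g₀/g₁) exp[−(E₀−E₁)/kT] = (1/6) × exp(−(-0.2602 eV)/(0.0610 eV)) = (1/6) × exp(4.266) = 12.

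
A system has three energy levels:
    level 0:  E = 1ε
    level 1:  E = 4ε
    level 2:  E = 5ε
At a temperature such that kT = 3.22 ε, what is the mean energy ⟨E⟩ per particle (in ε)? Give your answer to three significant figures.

Eᵢ/kT = 0.31056, 1.2422, 1.5528.
Z = Σ e^(−Eᵢ/kT) = e^(−0.31056) + e^(−1.2422) + e^(−1.5528) = 0.73304 + 0.28875 + 0.21165 = 1.2334.
⟨E⟩ = Σ Eᵢ e^(−Eᵢ/kT) / Z = (1·0.73304 + 4·0.28875 + 5·0.21165) / 1.2334 = 2.39 ε.

2.39 ε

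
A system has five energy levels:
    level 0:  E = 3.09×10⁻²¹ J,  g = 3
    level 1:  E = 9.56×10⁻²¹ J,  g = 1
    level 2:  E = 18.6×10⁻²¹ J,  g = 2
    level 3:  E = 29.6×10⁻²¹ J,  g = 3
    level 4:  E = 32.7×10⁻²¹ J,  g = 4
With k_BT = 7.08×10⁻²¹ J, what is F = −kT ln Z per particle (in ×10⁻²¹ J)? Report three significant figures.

Eᵢ/kT = 0.43644, 1.3503, 2.6271, 4.1808, 4.6186.
Z = Σ gᵢe^(−Eᵢ/kT) = 3·e^(−0.43644) + 1·e^(−1.3503) + 2·e^(−2.6271) + 3·e^(−4.1808) + 4·e^(−4.6186) = 1.9390 + 0.25916 + 0.14458 + 0.045859 + 0.039466 = 2.4281.
F = −kT ln Z = −7.08 × ln(2.4281) = −7.08 × 0.88711 = -6.28 ×10⁻²¹ J.

-6.28 ×10⁻²¹ J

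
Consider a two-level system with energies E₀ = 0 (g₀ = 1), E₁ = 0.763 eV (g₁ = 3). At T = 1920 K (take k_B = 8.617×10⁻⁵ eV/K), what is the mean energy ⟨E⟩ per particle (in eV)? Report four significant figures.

k_BT = 8.617×10⁻⁵ × 1920 K = 0.165446 eV.
Eᵢ/kT = 0, 4.61178.
Z = Σ gᵢe^(−Eᵢ/kT) = 1·e^(−0) + 3·e^(−4.61178) = 1.00000 + 0.0298024 = 1.02980.
⟨E⟩ = Σ Eᵢ gᵢe^(−Eᵢ/kT) / Z = (0·1.00000 + 0.763·0.0298024) / 1.02980 = 0.02208 eV.

0.02208 eV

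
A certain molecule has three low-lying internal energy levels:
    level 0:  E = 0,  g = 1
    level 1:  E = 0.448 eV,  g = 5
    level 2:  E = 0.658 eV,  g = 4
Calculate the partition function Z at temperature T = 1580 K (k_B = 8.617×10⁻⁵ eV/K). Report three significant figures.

k_BT = 8.617×10⁻⁵ × 1580 K = 0.13615 eV.
Eᵢ/kT = 0, 3.2905, 4.8329.
Z = Σ gᵢe^(−Eᵢ/kT) = 1·e^(−0) + 5·e^(−3.2905) + 4·e^(−4.8329) = 1.0000 + 0.18618 + 0.031854 = 1.2180.

Z = 1.22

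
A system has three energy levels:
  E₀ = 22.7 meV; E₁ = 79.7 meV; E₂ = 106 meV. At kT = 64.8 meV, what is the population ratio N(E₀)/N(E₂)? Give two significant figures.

n₀/n₂ = exp[−(E₀−E₂)/kT] = exp(−(-83.3 meV)/(64.8 meV)) = exp(1.285) = 3.6.

3.6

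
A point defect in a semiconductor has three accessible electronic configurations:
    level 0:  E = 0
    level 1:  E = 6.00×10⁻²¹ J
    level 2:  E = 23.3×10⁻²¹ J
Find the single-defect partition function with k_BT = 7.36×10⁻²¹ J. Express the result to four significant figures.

Z = 1.485

Eᵢ/kT = 0, 0.815217, 3.16576.
Z = Σ e^(−Eᵢ/kT) = e^(−0) + e^(−0.815217) + e^(−3.16576) = 1.00000 + 0.442543 + 0.0421821 = 1.48473.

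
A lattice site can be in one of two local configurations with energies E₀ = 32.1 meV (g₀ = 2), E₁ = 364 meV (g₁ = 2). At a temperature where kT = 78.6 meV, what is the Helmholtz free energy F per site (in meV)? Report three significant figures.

-23.5 meV

Eᵢ/kT = 0.40840, 4.6310.
Z = Σ gᵢe^(−Eᵢ/kT) = 2·e^(−0.40840) + 2·e^(−4.6310) = 1.3294 + 0.019490 = 1.3489.
F = −kT ln Z = −78.6 × ln(1.3489) = −78.6 × 0.29929 = -23.5 meV.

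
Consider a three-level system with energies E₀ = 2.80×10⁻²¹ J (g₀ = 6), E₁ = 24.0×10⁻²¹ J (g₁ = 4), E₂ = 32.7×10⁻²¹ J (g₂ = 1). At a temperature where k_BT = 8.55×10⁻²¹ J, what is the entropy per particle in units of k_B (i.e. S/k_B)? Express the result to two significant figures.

2.0

Eᵢ/kT = 0.3275, 2.807, 3.825.
Z = Σ gᵢe^(−Eᵢ/kT) = 6·e^(−0.3275) + 4·e^(−2.807) + 1·e^(−3.825) = 4.324 + 0.2415 + 0.02182 = 4.587.
⟨E⟩ = Σ EᵢPᵢ = 4.059 ×10⁻²¹ J.
S/k_B = ln Z + ⟨E⟩/kT = ln(4.587) + 4.059/8.55 = 1.523 + 0.4747 = 2.0.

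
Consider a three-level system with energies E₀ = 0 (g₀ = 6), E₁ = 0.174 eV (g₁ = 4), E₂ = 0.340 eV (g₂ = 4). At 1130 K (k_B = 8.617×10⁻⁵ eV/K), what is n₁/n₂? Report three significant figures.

5.50

k_BT = 8.617×10⁻⁵ × 1130 K = 0.097372 eV.
n₁/n₂ = (g₁/g₂) exp[−(E₁−E₂)/kT] = (4/4) × exp(−(-0.166 eV)/(0.097372 eV)) = (4/4) × exp(1.7048) = 5.50.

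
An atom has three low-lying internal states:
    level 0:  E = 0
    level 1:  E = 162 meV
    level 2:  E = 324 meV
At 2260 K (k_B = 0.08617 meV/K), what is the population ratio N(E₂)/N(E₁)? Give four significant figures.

k_BT = 0.08617 × 2260 K = 194.744 meV.
n₂/n₁ = exp[−(E₂−E₁)/kT] = exp(−(162 meV)/(194.744 meV)) = exp(-0.831861) = 0.4352.

0.4352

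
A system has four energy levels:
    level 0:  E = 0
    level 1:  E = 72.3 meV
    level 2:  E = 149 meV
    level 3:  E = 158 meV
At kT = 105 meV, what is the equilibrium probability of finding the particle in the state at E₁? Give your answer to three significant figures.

0.255

Eᵢ/kT = 0, 0.68857, 1.4190, 1.5048.
Z = Σ e^(−Eᵢ/kT) = e^(−0) + e^(−0.68857) + e^(−1.4190) + e^(−1.5048) = 1.0000 + 0.50229 + 0.24196 + 0.22206 = 1.9663.
P₁ = e^(−E₁/kT) / Z = 0.50229/1.9663 = 0.255.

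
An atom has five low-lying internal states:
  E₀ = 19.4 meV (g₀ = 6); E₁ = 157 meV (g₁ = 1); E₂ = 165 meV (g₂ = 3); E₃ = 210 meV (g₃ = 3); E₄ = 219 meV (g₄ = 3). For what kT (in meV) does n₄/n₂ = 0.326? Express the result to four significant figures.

n₄/n₂ = (g₄/g₂) exp[−(E₄−E₂)/kT] = 0.326.
⇒ (E₄−E₂)/kT = ln((3/3)/0.326) = ln(3.06748) = 1.12086.
kT = 54 meV / 1.12086 = 48.18 meV.

48.18 meV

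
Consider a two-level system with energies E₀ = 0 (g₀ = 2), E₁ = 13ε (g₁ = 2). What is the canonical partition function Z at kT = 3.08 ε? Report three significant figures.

Z = 2.03

Eᵢ/kT = 0, 4.2208.
Z = Σ gᵢe^(−Eᵢ/kT) = 2·e^(−0) + 2·e^(−4.2208) = 2.0000 + 0.029374 = 2.0294.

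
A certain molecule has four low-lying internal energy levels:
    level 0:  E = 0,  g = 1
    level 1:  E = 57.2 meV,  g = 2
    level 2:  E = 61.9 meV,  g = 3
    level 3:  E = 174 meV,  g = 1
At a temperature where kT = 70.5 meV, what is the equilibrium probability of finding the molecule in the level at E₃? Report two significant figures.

0.026

Eᵢ/kT = 0, 0.8113, 0.8780, 2.468.
Z = Σ gᵢe^(−Eᵢ/kT) = 1·e^(−0) + 2·e^(−0.8113) + 3·e^(−0.8780) + 1·e^(−2.468) = 1.000 + 0.8886 + 1.247 + 0.08475 = 3.220.
P₃ = g₃ e^(−E₃/kT) / Z = 0.08475/3.220 = 0.026.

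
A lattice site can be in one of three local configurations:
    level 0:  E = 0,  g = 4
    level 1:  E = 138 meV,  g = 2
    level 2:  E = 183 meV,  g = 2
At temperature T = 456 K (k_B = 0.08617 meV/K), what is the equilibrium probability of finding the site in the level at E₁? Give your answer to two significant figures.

0.015

k_BT = 0.08617 × 456 K = 39.29 meV.
Eᵢ/kT = 0, 3.512, 4.658.
Z = Σ gᵢe^(−Eᵢ/kT) = 4·e^(−0) + 2·e^(−3.512) + 2·e^(−4.658) = 4.000 + 0.05967 + 0.01897 = 4.079.
P₁ = g₁ e^(−E₁/kT) / Z = 0.05967/4.079 = 0.015.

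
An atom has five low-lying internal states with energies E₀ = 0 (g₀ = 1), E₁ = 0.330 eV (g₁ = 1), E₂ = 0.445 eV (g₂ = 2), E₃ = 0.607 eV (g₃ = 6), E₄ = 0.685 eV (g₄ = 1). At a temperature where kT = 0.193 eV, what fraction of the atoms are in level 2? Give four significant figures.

0.1196

Eᵢ/kT = 0, 1.70984, 2.30570, 3.14508, 3.54922.
Z = Σ gᵢe^(−Eᵢ/kT) = 1·e^(−0) + 1·e^(−1.70984) + 2·e^(−2.30570) + 6·e^(−3.14508) + 1·e^(−3.54922) = 1.00000 + 0.180895 + 0.199378 + 0.258381 + 0.0287471 = 1.66740.
P₂ = g₂ e^(−E₂/kT) / Z = 0.199378/1.66740 = 0.1196.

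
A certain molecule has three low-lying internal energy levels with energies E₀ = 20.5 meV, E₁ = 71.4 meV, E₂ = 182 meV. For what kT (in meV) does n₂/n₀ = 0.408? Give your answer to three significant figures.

n₂/n₀ = exp[−(E₂−E₀)/kT] = 0.408.
⇒ (E₂−E₀)/kT = ln(1/0.408) = ln(2.4510) = 0.89650.
kT = 161.5 meV / 0.89650 = 180 meV.

180 meV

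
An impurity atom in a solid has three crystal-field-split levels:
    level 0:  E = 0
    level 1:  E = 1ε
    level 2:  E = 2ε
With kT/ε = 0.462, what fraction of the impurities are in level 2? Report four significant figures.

Eᵢ/kT = 0, 2.16450, 4.32900.
Z = Σ e^(−Eᵢ/kT) = e^(−0) + e^(−2.16450) + e^(−4.32900) = 1.00000 + 0.114807 + 0.0131807 = 1.12799.
P₂ = e^(−E₂/kT) / Z = 0.0131807/1.12799 = 0.01169.

0.01169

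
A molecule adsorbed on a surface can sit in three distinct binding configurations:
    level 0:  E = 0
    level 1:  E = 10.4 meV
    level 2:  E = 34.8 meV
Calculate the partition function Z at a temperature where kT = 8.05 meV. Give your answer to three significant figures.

Z = 1.29

Eᵢ/kT = 0, 1.2919, 4.3230.
Z = Σ e^(−Eᵢ/kT) = e^(−0) + e^(−1.2919) + e^(−4.3230) = 1.0000 + 0.27475 + 0.013260 = 1.2880.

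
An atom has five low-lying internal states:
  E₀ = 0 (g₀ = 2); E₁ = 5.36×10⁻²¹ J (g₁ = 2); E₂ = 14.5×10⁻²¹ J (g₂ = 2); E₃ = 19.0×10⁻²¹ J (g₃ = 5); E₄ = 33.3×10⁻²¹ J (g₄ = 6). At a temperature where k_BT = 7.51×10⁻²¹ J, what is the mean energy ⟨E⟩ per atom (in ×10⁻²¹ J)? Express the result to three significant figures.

5.19 ×10⁻²¹ J

Eᵢ/kT = 0, 0.71372, 1.9308, 2.5300, 4.4341.
Z = Σ gᵢe^(−Eᵢ/kT) = 2·e^(−0) + 2·e^(−0.71372) + 2·e^(−1.9308) + 5·e^(−2.5300) + 6·e^(−4.4341) = 2.0000 + 0.97964 + 0.29006 + 0.39830 + 0.071194 = 3.7392.
⟨E⟩ = Σ Eᵢ gᵢe^(−Eᵢ/kT) / Z = (0·2.0000 + 5.36·0.97964 + 14.5·0.29006 + 19.0·0.39830 + 33.3·0.071194) / 3.7392 = 5.19 ×10⁻²¹ J.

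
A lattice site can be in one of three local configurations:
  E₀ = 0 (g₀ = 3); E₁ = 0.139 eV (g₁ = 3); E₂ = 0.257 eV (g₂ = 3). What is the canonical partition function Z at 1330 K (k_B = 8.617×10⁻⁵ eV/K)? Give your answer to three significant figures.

k_BT = 8.617×10⁻⁵ × 1330 K = 0.11461 eV.
Eᵢ/kT = 0, 1.2128, 2.2424.
Z = Σ gᵢe^(−Eᵢ/kT) = 3·e^(−0) + 3·e^(−1.2128) + 3·e^(−2.2424) = 3.0000 + 0.89209 + 0.31861 = 4.2107.

Z = 4.21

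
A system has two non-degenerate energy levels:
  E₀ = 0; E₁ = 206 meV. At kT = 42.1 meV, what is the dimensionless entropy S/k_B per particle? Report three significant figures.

Eᵢ/kT = 0, 4.8931.
Z = Σ e^(−Eᵢ/kT) = e^(−0) + e^(−4.8931) = 1.0000 + 0.0074981 = 1.0075.
⟨E⟩ = Σ EᵢPᵢ = 1.5331 meV.
S/k_B = ln Z + ⟨E⟩/kT = ln(1.0075) + 1.5331/42.1 = 0.0074720 + 0.036416 = 0.0439.

0.0439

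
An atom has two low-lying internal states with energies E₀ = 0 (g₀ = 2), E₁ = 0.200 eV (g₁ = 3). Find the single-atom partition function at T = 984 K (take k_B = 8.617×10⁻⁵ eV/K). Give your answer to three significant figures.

Z = 2.28

k_BT = 8.617×10⁻⁵ × 984 K = 0.084791 eV.
Eᵢ/kT = 0, 2.3587.
Z = Σ gᵢe^(−Eᵢ/kT) = 2·e^(−0) + 3·e^(−2.3587) = 2.0000 + 0.28363 = 2.2836.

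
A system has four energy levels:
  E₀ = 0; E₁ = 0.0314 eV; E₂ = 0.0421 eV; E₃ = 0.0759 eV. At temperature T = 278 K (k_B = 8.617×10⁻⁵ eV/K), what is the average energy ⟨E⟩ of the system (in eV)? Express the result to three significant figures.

0.0127 eV

k_BT = 8.617×10⁻⁵ × 278 K = 0.023955 eV.
Eᵢ/kT = 0, 1.3108, 1.7575, 3.1684.
Z = Σ e^(−Eᵢ/kT) = e^(−0) + e^(−1.3108) + e^(−1.7575) + e^(−3.1684) = 1.0000 + 0.26960 + 0.17248 + 0.042071 = 1.4842.
⟨E⟩ = Σ Eᵢ e^(−Eᵢ/kT) / Z = (0·1.0000 + 0.0314·0.26960 + 0.0421·0.17248 + 0.0759·0.042071) / 1.4842 = 0.0127 eV.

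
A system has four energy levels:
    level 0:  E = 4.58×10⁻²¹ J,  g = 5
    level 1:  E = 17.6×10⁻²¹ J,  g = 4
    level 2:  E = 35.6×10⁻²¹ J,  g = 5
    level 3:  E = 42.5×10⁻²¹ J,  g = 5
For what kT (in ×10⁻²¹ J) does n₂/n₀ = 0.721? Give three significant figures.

94.8 ×10⁻²¹ J

n₂/n₀ = (g₂/g₀) exp[−(E₂−E₀)/kT] = 0.721.
⇒ (E₂−E₀)/kT = ln((5/5)/0.721) = ln(1.3870) = 0.32714.
kT = 31.02 ×10⁻²¹ J / 0.32714 = 94.8 ×10⁻²¹ J.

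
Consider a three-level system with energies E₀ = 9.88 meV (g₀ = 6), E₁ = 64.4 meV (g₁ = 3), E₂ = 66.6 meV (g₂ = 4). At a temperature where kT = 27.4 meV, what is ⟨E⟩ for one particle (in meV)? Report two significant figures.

17 meV

Eᵢ/kT = 0.3606, 2.350, 2.431.
Z = Σ gᵢe^(−Eᵢ/kT) = 6·e^(−0.3606) + 3·e^(−2.350) + 4·e^(−2.431) = 4.184 + 0.2861 + 0.3518 = 4.822.
⟨E⟩ = Σ Eᵢ gᵢe^(−Eᵢ/kT) / Z = (9.88·4.184 + 64.4·0.2861 + 66.6·0.3518) / 4.822 = 17 meV.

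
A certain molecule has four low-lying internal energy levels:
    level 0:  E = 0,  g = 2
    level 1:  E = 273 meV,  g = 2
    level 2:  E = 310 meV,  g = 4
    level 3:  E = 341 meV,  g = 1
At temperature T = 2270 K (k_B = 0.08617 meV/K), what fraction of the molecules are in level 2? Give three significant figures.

k_BT = 0.08617 × 2270 K = 195.61 meV.
Eᵢ/kT = 0, 1.3956, 1.5848, 1.7433.
Z = Σ gᵢe^(−Eᵢ/kT) = 2·e^(−0) + 2·e^(−1.3956) + 4·e^(−1.5848) + 1·e^(−1.7433) = 2.0000 + 0.49537 + 0.81996 + 0.17494 = 3.4903.
P₂ = g₂ e^(−E₂/kT) / Z = 0.81996/3.4903 = 0.235.

0.235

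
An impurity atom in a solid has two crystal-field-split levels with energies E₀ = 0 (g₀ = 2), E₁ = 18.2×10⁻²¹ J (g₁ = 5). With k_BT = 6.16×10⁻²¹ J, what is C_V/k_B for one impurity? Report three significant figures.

Eᵢ/kT = 0, 2.9545.
Z = Σ gᵢe^(−Eᵢ/kT) = 2·e^(−0) + 5·e^(−2.9545) = 2.0000 + 0.26052 = 2.2605.
⟨E⟩ = 2.0975, ⟨E²⟩ = 38.175.
C_V/k_B = (⟨E²⟩ − ⟨E⟩²)/(kT)² = (38.175 − 4.3995)/37.946 = 0.890.

0.890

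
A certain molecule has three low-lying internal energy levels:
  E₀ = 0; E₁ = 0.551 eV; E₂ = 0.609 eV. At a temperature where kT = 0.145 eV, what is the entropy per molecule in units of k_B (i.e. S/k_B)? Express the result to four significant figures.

0.1793

Eᵢ/kT = 0, 3.80000, 4.20000.
Z = Σ e^(−Eᵢ/kT) = e^(−0) + e^(−3.80000) + e^(−4.20000) = 1.00000 + 0.0223708 + 0.0149956 = 1.03737.
⟨E⟩ = Σ EᵢPᵢ = 0.0206856 eV.
S/k_B = ln Z + ⟨E⟩/kT = ln(1.03737) + 0.0206856/0.145 = 0.0366887 + 0.142659 = 0.1793.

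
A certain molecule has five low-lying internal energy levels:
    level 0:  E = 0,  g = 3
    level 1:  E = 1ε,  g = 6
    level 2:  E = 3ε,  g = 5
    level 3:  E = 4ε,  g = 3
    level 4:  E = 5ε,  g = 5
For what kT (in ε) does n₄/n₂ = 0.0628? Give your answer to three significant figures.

0.723 ε

n₄/n₂ = (g₄/g₂) exp[−(E₄−E₂)/kT] = 0.0628.
⇒ (E₄−E₂)/kT = ln((5/5)/0.0628) = ln(15.924) = 2.7678.
kT = 2ε / 2.7678 = 0.723 ε.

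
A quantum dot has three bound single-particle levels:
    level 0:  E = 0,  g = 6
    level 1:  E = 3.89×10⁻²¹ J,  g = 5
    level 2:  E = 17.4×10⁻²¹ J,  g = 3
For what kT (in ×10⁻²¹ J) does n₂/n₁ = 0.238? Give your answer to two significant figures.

n₂/n₁ = (g₂/g₁) exp[−(E₂−E₁)/kT] = 0.238.
⇒ (E₂−E₁)/kT = ln((3/5)/0.238) = ln(2.521) = 0.9247.
kT = 13.51 ×10⁻²¹ J / 0.9247 = 15 ×10⁻²¹ J.

15 ×10⁻²¹ J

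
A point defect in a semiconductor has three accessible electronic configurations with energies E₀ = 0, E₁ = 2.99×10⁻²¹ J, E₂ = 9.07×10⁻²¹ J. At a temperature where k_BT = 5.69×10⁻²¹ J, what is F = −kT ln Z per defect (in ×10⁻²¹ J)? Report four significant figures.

-3.327 ×10⁻²¹ J

Eᵢ/kT = 0, 0.525483, 1.59402.
Z = Σ e^(−Eᵢ/kT) = e^(−0) + e^(−0.525483) + e^(−1.59402) = 1.00000 + 0.591270 + 0.203107 = 1.79438.
F = −kT ln Z = −5.69 × ln(1.79438) = −5.69 × 0.584660 = -3.327 ×10⁻²¹ J.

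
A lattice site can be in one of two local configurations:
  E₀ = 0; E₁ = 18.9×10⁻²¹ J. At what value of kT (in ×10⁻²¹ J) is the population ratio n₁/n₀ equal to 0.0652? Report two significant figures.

6.9 ×10⁻²¹ J

n₁/n₀ = exp[−(E₁−E₀)/kT] = 0.0652.
⇒ (E₁−E₀)/kT = ln(1/0.0652) = ln(15.34) = 2.730.
kT = 18.9 ×10⁻²¹ J / 2.730 = 6.9 ×10⁻²¹ J.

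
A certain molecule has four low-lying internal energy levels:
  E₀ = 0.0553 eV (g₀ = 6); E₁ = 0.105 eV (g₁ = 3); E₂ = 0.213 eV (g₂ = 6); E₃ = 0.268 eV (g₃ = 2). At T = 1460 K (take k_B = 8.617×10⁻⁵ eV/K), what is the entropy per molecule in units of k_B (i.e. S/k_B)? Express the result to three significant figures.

2.67

k_BT = 8.617×10⁻⁵ × 1460 K = 0.12581 eV.
Eᵢ/kT = 0.43955, 0.83459, 1.6930, 2.1302.
Z = Σ gᵢe^(−Eᵢ/kT) = 6·e^(−0.43955) + 3·e^(−0.83459) + 6·e^(−1.6930) + 2·e^(−2.1302) = 3.8660 + 1.3022 + 1.1038 + 0.23763 = 6.5096.
⟨E⟩ = Σ EᵢPᵢ = 0.099747 eV.
S/k_B = ln Z + ⟨E⟩/kT = ln(6.5096) + 0.099747/0.12581 = 1.8733 + 0.79284 = 2.67.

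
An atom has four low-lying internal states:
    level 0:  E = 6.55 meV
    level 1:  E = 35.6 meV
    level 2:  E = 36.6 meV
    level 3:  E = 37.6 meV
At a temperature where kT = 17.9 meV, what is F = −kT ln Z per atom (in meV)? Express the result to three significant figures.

-1.41 meV

Eᵢ/kT = 0.36592, 1.9888, 2.0447, 2.1006.
Z = Σ e^(−Eᵢ/kT) = e^(−0.36592) + e^(−1.9888) + e^(−2.0447) + e^(−2.1006) = 0.69356 + 0.13686 + 0.12942 + 0.12238 = 1.0822.
F = −kT ln Z = −17.9 × ln(1.0822) = −17.9 × 0.078996 = -1.41 meV.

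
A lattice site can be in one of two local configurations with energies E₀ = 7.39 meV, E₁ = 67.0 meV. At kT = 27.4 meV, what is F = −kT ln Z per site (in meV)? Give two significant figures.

Eᵢ/kT = 0.2697, 2.445.
Z = Σ e^(−Eᵢ/kT) = e^(−0.2697) + e^(−2.445) = 0.7636 + 0.08673 = 0.8503.
F = −kT ln Z = −27.4 × ln(0.8503) = −27.4 × -0.1622 = 4.4 meV.

4.4 meV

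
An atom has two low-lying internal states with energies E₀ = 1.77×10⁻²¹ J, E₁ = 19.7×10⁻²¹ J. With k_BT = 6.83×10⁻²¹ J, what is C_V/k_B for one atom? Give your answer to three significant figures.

0.434

Eᵢ/kT = 0.25915, 2.8843.
Z = Σ e^(−Eᵢ/kT) = e^(−0.25915) + e^(−2.8843) = 0.77171 + 0.055894 = 0.82760.
⟨E⟩ = 2.9810, ⟨E²⟩ = 29.132.
C_V/k_B = (⟨E²⟩ − ⟨E⟩²)/(kT)² = (29.132 − 8.8864)/46.649 = 0.434.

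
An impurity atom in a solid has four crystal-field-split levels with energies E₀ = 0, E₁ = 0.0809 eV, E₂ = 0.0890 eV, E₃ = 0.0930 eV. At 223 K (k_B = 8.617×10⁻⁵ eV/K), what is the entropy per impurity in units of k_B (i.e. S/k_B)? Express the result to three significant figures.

0.173

k_BT = 8.617×10⁻⁵ × 223 K = 0.019216 eV.
Eᵢ/kT = 0, 4.2100, 4.6316, 4.8397.
Z = Σ e^(−Eᵢ/kT) = e^(−0) + e^(−4.2100) + e^(−4.6316) + e^(−4.8397) = 1.0000 + 0.014846 + 0.0097392 + 0.0079094 = 1.0325.
⟨E⟩ = Σ EᵢPᵢ = 0.0027152 eV.
S/k_B = ln Z + ⟨E⟩/kT = ln(1.0325) + 0.0027152/0.019216 = 0.031983 + 0.14130 = 0.173.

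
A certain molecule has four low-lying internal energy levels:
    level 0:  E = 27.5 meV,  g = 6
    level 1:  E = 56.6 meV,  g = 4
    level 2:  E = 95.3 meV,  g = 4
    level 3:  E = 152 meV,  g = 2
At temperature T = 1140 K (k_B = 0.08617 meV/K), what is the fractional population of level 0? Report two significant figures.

k_BT = 0.08617 × 1140 K = 98.23 meV.
Eᵢ/kT = 0.2800, 0.5762, 0.9702, 1.547.
Z = Σ gᵢe^(−Eᵢ/kT) = 6·e^(−0.2800) + 4·e^(−0.5762) + 4·e^(−0.9702) + 2·e^(−1.547) = 4.535 + 2.248 + 1.516 + 0.4258 = 8.725.
P₀ = g₀ e^(−E₀/kT) / Z = 4.535/8.725 = 0.52.

0.52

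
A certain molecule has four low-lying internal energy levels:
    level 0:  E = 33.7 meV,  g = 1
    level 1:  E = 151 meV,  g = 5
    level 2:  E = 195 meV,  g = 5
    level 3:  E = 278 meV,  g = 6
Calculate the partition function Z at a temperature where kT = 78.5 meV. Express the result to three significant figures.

Eᵢ/kT = 0.42930, 1.9236, 2.4841, 3.5414.
Z = Σ gᵢe^(−Eᵢ/kT) = 1·e^(−0.42930) + 5·e^(−1.9236) + 5·e^(−2.4841) + 6·e^(−3.5414) = 0.65096 + 0.73040 + 0.41700 + 0.17384 = 1.9722.

Z = 1.97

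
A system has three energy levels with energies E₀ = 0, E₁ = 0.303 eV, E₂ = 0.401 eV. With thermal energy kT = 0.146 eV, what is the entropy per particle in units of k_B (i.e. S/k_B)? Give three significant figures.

0.541

Eᵢ/kT = 0, 2.0753, 2.7466.
Z = Σ e^(−Eᵢ/kT) = e^(−0) + e^(−2.0753) + e^(−2.7466) = 1.0000 + 0.12552 + 0.064146 = 1.1897.
⟨E⟩ = Σ EᵢPᵢ = 0.053589 eV.
S/k_B = ln Z + ⟨E⟩/kT = ln(1.1897) + 0.053589/0.146 = 0.17370 + 0.36705 = 0.541.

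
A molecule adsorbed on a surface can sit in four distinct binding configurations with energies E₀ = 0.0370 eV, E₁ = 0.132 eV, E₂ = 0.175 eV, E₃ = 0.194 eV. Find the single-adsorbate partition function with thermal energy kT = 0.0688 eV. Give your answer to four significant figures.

Z = 0.8691

Eᵢ/kT = 0.537791, 1.91860, 2.54360, 2.81977.
Z = Σ e^(−Eᵢ/kT) = e^(−0.537791) + e^(−1.91860) + e^(−2.54360) + e^(−2.81977) = 0.584037 + 0.146812 + 0.0785830 + 0.0596197 = 0.869052.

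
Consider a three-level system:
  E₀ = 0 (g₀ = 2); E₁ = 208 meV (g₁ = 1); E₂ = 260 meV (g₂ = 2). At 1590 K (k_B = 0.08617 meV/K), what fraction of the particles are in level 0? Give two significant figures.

k_BT = 0.08617 × 1590 K = 137.0 meV.
Eᵢ/kT = 0, 1.518, 1.898.
Z = Σ gᵢe^(−Eᵢ/kT) = 2·e^(−0) + 1·e^(−1.518) + 2·e^(−1.898) = 2.000 + 0.2191 + 0.2997 = 2.519.
P₀ = g₀ e^(−E₀/kT) / Z = 2.000/2.519 = 0.79.

0.79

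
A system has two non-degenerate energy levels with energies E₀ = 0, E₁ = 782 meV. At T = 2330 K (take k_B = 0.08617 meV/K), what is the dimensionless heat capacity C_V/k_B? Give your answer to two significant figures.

k_BT = 0.08617 × 2330 K = 200.8 meV.
Eᵢ/kT = 0, 3.894.
Z = Σ e^(−Eᵢ/kT) = e^(−0) + e^(−3.894) = 1.000 + 0.02036 = 1.020.
⟨E⟩ = 15.61 meV, ⟨E²⟩ = 12210 meV².
C_V/k_B = (⟨E²⟩ − ⟨E⟩²)/(kT)² = (12210 − 243.7)/40320 = 0.30.

0.30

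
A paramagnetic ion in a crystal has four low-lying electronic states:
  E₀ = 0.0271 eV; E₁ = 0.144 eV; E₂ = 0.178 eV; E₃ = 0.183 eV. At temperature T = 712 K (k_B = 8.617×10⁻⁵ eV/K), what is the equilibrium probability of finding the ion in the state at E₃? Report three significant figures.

k_BT = 8.617×10⁻⁵ × 712 K = 0.061353 eV.
Eᵢ/kT = 0.44171, 2.3471, 2.9012, 2.9827.
Z = Σ e^(−Eᵢ/kT) = e^(−0.44171) + e^(−2.3471) + e^(−2.9012) + e^(−2.9827) = 0.64294 + 0.095646 + 0.054957 + 0.050656 = 0.84420.
P₃ = e^(−E₃/kT) / Z = 0.050656/0.84420 = 0.0600.

0.0600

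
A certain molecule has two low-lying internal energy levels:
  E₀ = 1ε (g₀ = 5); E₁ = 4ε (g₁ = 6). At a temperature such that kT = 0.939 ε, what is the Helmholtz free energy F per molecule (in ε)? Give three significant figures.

-0.556 ε

Eᵢ/kT = 1.0650, 4.2599.
Z = Σ gᵢe^(−Eᵢ/kT) = 5·e^(−1.0650) + 6·e^(−4.2599) = 1.7236 + 0.084742 = 1.8083.
F = −kT ln Z = −0.939 × ln(1.8083) = −0.939 × 0.59239 = -0.556 ε.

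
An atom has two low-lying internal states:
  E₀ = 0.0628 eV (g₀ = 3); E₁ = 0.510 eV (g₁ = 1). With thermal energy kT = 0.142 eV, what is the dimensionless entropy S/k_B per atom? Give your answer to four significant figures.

Eᵢ/kT = 0.442254, 3.59155.
Z = Σ gᵢe^(−Eᵢ/kT) = 3·e^(−0.442254) + 1·e^(−3.59155) = 1.92776 + 0.0275556 = 1.95532.
⟨E⟩ = Σ EᵢPᵢ = 0.0691021 eV.
S/k_B = ln Z + ⟨E⟩/kT = ln(1.95532) + 0.0691021/0.142 = 0.670554 + 0.486635 = 1.157.

1.157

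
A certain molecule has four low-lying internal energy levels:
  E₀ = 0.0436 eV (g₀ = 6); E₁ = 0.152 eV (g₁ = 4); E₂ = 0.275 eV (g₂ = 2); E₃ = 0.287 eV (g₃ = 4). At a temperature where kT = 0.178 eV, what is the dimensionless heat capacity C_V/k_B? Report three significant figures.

Eᵢ/kT = 0.24494, 0.85393, 1.5449, 1.6124.
Z = Σ gᵢe^(−Eᵢ/kT) = 6·e^(−0.24494) + 4·e^(−0.85393) + 2·e^(−1.5449) + 4·e^(−1.6124) = 4.6965 + 1.7030 + 0.42667 + 0.79763 = 7.6238.
⟨E⟩ = 0.10623 eV, ⟨E²⟩ = 0.019182 eV².
C_V/k_B = (⟨E²⟩ − ⟨E⟩²)/(kT)² = (0.019182 − 0.011285)/0.031684 = 0.249.

0.249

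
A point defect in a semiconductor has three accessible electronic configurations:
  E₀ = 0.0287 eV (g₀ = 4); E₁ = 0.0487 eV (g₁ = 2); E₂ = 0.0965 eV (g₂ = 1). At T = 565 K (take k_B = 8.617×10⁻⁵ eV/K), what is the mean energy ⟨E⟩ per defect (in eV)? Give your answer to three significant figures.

0.0365 eV

k_BT = 8.617×10⁻⁵ × 565 K = 0.048686 eV.
Eᵢ/kT = 0.58949, 1.0003, 1.9821.
Z = Σ gᵢe^(−Eᵢ/kT) = 4·e^(−0.58949) + 2·e^(−1.0003) + 1·e^(−1.9821) = 2.2184 + 0.73554 + 0.13778 = 3.0917.
⟨E⟩ = Σ Eᵢ gᵢe^(−Eᵢ/kT) / Z = (0.0287·2.2184 + 0.0487·0.73554 + 0.0965·0.13778) / 3.0917 = 0.0365 eV.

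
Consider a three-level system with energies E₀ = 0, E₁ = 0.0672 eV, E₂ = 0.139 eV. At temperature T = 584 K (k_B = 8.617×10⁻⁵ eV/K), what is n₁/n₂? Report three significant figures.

4.17

k_BT = 8.617×10⁻⁵ × 584 K = 0.050323 eV.
n₁/n₂ = exp[−(E₁−E₂)/kT] = exp(−(-0.0718 eV)/(0.050323 eV)) = exp(1.4268) = 4.17.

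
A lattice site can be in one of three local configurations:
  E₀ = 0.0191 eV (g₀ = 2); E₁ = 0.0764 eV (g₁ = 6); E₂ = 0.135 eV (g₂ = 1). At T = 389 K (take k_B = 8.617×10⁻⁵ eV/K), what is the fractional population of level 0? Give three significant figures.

0.642

k_BT = 8.617×10⁻⁵ × 389 K = 0.033520 eV.
Eᵢ/kT = 0.56981, 2.2792, 4.0274.
Z = Σ gᵢe^(−Eᵢ/kT) = 2·e^(−0.56981) + 6·e^(−2.2792) + 1·e^(−4.0274) = 1.1313 + 0.61420 + 0.017821 = 1.7633.
P₀ = g₀ e^(−E₀/kT) / Z = 1.1313/1.7633 = 0.642.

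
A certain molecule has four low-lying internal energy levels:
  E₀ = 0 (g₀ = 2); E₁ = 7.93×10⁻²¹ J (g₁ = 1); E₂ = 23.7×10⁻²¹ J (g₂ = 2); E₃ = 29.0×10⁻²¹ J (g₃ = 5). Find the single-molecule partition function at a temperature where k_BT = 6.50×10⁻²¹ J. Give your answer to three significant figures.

Eᵢ/kT = 0, 1.2200, 3.6462, 4.4615.
Z = Σ gᵢe^(−Eᵢ/kT) = 2·e^(−0) + 1·e^(−1.2200) + 2·e^(−3.6462) + 5·e^(−4.4615) = 2.0000 + 0.29523 + 0.052180 + 0.057725 = 2.4051.

Z = 2.41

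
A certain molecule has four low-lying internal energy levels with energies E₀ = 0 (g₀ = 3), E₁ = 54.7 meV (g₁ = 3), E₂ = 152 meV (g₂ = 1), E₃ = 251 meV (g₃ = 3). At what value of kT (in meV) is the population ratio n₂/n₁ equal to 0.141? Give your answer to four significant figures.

n₂/n₁ = (g₂/g₁) exp[−(E₂−E₁)/kT] = 0.141.
⇒ (E₂−E₁)/kT = ln((1/3)/0.141) = ln(2.36407) = 0.860385.
kT = 97.3 meV / 0.860385 = 113.1 meV.

113.1 meV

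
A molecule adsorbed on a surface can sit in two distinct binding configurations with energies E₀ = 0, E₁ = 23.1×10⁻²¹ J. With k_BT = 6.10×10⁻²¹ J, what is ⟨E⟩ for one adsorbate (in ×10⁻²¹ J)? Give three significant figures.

Eᵢ/kT = 0, 3.7869.
Z = Σ e^(−Eᵢ/kT) = e^(−0) + e^(−3.7869) = 1.0000 + 0.022666 = 1.0227.
⟨E⟩ = Σ Eᵢ e^(−Eᵢ/kT) / Z = (0·1.0000 + 23.1·0.022666) / 1.0227 = 0.512 ×10⁻²¹ J.

0.512 ×10⁻²¹ J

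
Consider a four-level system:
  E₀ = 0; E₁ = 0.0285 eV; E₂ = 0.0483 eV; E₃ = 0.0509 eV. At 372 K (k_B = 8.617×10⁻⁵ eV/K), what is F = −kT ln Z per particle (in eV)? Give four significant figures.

-0.01949 eV

k_BT = 8.617×10⁻⁵ × 372 K = 0.0320552 eV.
Eᵢ/kT = 0, 0.889091, 1.50678, 1.58789.
Z = Σ e^(−Eᵢ/kT) = e^(−0) + e^(−0.889091) + e^(−1.50678) + e^(−1.58789) = 1.00000 + 0.411029 + 0.221622 + 0.204356 = 1.83701.
F = −kT ln Z = −0.0320552 × ln(1.83701) = −0.0320552 × 0.608139 = -0.01949 eV.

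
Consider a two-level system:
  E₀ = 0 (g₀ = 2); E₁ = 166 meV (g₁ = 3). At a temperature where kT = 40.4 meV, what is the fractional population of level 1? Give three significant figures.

Eᵢ/kT = 0, 4.1089.
Z = Σ gᵢe^(−Eᵢ/kT) = 2·e^(−0) + 3·e^(−4.1089) = 2.0000 + 0.049277 = 2.0493.
P₁ = g₁ e^(−E₁/kT) / Z = 0.049277/2.0493 = 0.0240.

0.0240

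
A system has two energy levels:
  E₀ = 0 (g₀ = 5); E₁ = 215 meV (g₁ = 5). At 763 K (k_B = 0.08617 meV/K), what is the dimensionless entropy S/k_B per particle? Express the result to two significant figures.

1.8

k_BT = 0.08617 × 763 K = 65.75 meV.
Eᵢ/kT = 0, 3.270.
Z = Σ gᵢe^(−Eᵢ/kT) = 5·e^(−0) + 5·e^(−3.270) = 5.000 + 0.1900 = 5.190.
⟨E⟩ = Σ EᵢPᵢ = 7.871 meV.
S/k_B = ln Z + ⟨E⟩/kT = ln(5.190) + 7.871/65.75 = 1.647 + 0.1197 = 1.8.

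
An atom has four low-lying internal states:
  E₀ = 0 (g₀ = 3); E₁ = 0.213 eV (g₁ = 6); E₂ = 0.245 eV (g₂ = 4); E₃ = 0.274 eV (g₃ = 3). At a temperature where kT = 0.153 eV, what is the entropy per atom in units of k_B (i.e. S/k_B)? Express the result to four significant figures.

2.493

Eᵢ/kT = 0, 1.39216, 1.60131, 1.79085.
Z = Σ gᵢe^(−Eᵢ/kT) = 3·e^(−0) + 6·e^(−1.39216) + 4·e^(−1.60131) + 3·e^(−1.79085) = 3.00000 + 1.49123 + 0.806529 + 0.500455 = 5.79821.
⟨E⟩ = Σ EᵢPᵢ = 0.112510 eV.
S/k_B = ln Z + ⟨E⟩/kT = ln(5.79821) + 0.112510/0.153 = 1.75755 + 0.735359 = 2.493.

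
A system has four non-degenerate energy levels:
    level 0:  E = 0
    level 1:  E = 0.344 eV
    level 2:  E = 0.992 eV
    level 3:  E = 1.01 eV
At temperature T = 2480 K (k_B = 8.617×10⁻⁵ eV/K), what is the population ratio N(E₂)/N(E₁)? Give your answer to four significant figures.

k_BT = 8.617×10⁻⁵ × 2480 K = 0.213702 eV.
n₂/n₁ = exp[−(E₂−E₁)/kT] = exp(−(0.648 eV)/(0.213702 eV)) = exp(-3.03226) = 0.04821.

0.04821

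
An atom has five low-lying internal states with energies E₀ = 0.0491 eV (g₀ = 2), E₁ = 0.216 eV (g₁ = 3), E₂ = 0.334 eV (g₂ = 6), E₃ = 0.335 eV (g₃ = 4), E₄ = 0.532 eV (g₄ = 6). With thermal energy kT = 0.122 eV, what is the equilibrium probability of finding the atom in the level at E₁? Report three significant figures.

Eᵢ/kT = 0.40246, 1.7705, 2.7377, 2.7459, 4.3607.
Z = Σ gᵢe^(−Eᵢ/kT) = 2·e^(−0.40246) + 3·e^(−1.7705) + 6·e^(−2.7377) + 4·e^(−2.7459) + 6·e^(−4.3607) = 1.3373 + 0.51074 + 0.38831 + 0.25676 + 0.076617 = 2.5697.
P₁ = g₁ e^(−E₁/kT) / Z = 0.51074/2.5697 = 0.199.

0.199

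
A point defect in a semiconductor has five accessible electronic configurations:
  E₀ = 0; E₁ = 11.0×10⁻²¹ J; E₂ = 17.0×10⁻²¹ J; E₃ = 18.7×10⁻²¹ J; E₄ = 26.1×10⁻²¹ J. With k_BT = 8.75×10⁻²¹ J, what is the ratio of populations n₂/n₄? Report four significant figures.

2.829

n₂/n₄ = exp[−(E₂−E₄)/kT] = exp(−(-9.1 ×10⁻²¹ J)/(8.75 ×10⁻²¹ J)) = exp(1.04000) = 2.829.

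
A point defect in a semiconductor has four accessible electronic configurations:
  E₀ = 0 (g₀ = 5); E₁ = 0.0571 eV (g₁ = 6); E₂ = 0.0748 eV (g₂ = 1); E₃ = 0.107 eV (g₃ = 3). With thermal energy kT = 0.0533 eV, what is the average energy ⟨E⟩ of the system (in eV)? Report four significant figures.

0.02322 eV

Eᵢ/kT = 0, 1.07129, 1.40338, 2.00750.
Z = Σ gᵢe^(−Eᵢ/kT) = 5·e^(−0) + 6·e^(−1.07129) + 1·e^(−1.40338) + 3·e^(−2.00750) = 5.00000 + 2.05540 + 0.245765 + 0.402972 = 7.70414.
⟨E⟩ = Σ Eᵢ gᵢe^(−Eᵢ/kT) / Z = (0·5.00000 + 0.0571·2.05540 + 0.0748·0.245765 + 0.107·0.402972) / 7.70414 = 0.02322 eV.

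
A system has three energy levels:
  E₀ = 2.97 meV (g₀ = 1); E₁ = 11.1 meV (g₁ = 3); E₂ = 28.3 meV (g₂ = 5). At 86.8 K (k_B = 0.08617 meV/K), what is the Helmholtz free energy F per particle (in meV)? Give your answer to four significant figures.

k_BT = 0.08617 × 86.8 K = 7.47956 meV.
Eᵢ/kT = 0.397082, 1.48404, 3.78365.
Z = Σ gᵢe^(−Eᵢ/kT) = 1·e^(−0.397082) + 3·e^(−1.48404) + 5·e^(−3.78365) = 0.672279 + 0.680160 + 0.113698 = 1.46614.
F = −kT ln Z = −7.47956 × ln(1.46614) = −7.47956 × 0.382633 = -2.862 meV.

-2.862 meV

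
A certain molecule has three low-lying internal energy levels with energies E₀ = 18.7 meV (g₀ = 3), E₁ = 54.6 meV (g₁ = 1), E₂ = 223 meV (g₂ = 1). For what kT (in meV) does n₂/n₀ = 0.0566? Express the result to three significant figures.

115 meV

n₂/n₀ = (g₂/g₀) exp[−(E₂−E₀)/kT] = 0.0566.
⇒ (E₂−E₀)/kT = ln((1/3)/0.0566) = ln(5.8893) = 1.7731.
kT = 204.3 meV / 1.7731 = 115 meV.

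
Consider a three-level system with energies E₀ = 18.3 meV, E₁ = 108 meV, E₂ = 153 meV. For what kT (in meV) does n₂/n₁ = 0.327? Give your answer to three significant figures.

40.3 meV

n₂/n₁ = exp[−(E₂−E₁)/kT] = 0.327.
⇒ (E₂−E₁)/kT = ln(1/0.327) = ln(3.0581) = 1.1178.
kT = 45 meV / 1.1178 = 40.3 meV.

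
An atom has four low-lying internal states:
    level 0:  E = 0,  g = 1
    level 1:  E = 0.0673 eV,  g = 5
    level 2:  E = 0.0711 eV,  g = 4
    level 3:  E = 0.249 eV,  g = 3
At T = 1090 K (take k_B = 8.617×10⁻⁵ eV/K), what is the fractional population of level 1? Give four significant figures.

k_BT = 8.617×10⁻⁵ × 1090 K = 0.0939253 eV.
Eᵢ/kT = 0, 0.716527, 0.756985, 2.65104.
Z = Σ gᵢe^(−Eᵢ/kT) = 1·e^(−0) + 5·e^(−0.716527) + 4·e^(−0.756985) + 3·e^(−2.65104) = 1.00000 + 2.44223 + 1.87631 + 0.211733 = 5.53027.
P₁ = g₁ e^(−E₁/kT) / Z = 2.44223/5.53027 = 0.4416.

0.4416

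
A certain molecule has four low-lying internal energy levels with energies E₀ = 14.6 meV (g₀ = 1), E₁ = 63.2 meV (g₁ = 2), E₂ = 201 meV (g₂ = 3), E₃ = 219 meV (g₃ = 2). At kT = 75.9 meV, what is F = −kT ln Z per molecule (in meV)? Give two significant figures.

-53 meV

Eᵢ/kT = 0.1924, 0.8327, 2.648, 2.885.
Z = Σ gᵢe^(−Eᵢ/kT) = 1·e^(−0.1924) + 2·e^(−0.8327) + 3·e^(−2.648) + 2·e^(−2.885) = 0.8250 + 0.8697 + 0.2124 + 0.1117 = 2.019.
F = −kT ln Z = −75.9 × ln(2.019) = −75.9 × 0.7026 = -53 meV.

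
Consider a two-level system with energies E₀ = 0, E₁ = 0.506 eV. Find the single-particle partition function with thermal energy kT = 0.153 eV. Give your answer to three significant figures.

Eᵢ/kT = 0, 3.3072.
Z = Σ e^(−Eᵢ/kT) = e^(−0) + e^(−3.3072) = 1.0000 + 0.036619 = 1.0366.

Z = 1.04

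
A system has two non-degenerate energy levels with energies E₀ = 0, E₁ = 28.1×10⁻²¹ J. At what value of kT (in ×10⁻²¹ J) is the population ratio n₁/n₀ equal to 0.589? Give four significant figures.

53.09 ×10⁻²¹ J

n₁/n₀ = exp[−(E₁−E₀)/kT] = 0.589.
⇒ (E₁−E₀)/kT = ln(1/0.589) = ln(1.69779) = 0.529327.
kT = 28.1 ×10⁻²¹ J / 0.529327 = 53.09 ×10⁻²¹ J.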